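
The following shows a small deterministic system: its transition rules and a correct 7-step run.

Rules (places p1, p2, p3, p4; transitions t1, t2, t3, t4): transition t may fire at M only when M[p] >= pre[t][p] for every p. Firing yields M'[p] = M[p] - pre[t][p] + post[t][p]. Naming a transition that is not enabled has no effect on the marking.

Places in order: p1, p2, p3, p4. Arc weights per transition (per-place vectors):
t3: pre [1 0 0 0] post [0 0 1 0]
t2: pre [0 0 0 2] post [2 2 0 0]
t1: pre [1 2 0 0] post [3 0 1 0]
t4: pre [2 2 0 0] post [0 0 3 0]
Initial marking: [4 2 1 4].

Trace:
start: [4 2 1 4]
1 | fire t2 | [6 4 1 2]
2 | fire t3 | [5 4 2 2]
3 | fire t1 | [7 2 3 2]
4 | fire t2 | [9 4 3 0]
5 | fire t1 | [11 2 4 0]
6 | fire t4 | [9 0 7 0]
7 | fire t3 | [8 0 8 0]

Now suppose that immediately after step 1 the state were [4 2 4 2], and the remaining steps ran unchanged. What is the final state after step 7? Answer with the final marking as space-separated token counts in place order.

8 0 8 0

state after step 1 := [4 2 4 2]
2 | fire t3 | [3 2 5 2]
3 | fire t1 | [5 0 6 2]
4 | fire t2 | [7 2 6 0]
5 | fire t1 | [9 0 7 0]
6 | fire t4 | [9 0 7 0]
7 | fire t3 | [8 0 8 0]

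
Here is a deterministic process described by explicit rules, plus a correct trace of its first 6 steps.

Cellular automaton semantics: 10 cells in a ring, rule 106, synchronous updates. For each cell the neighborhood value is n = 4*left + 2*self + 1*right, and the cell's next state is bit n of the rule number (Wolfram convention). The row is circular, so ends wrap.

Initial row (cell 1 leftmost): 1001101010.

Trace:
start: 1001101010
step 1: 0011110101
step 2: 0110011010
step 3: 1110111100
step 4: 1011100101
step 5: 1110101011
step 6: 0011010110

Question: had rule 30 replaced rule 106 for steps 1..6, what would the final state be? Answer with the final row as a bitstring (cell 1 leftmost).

(re-executing steps 1..6 under rule 30; state before step 1: 1001101010)
step 1: 1111001010
step 2: 1000111010
step 3: 1101100010
step 4: 1001010110
step 5: 1111010100
step 6: 1000010111

1000010111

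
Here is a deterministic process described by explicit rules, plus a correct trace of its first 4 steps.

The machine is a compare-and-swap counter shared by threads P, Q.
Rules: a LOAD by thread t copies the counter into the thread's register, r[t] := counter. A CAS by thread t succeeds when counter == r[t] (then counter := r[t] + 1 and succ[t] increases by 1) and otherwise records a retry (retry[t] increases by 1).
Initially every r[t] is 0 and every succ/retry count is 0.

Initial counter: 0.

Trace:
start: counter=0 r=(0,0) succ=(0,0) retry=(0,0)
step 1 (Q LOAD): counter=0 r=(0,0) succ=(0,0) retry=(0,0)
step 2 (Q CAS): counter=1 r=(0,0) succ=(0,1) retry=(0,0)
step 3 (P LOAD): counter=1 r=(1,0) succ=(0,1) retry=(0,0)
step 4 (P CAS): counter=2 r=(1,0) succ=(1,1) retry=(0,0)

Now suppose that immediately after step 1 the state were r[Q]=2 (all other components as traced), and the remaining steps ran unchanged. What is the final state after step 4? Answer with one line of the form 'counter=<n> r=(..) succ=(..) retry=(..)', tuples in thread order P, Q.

state after step 1 := counter=0 r=(0,2) succ=(0,0) retry=(0,0)
step 2 (Q CAS): counter=0 r=(0,2) succ=(0,0) retry=(0,1)
step 3 (P LOAD): counter=0 r=(0,2) succ=(0,0) retry=(0,1)
step 4 (P CAS): counter=1 r=(0,2) succ=(1,0) retry=(0,1)

counter=1 r=(0,2) succ=(1,0) retry=(0,1)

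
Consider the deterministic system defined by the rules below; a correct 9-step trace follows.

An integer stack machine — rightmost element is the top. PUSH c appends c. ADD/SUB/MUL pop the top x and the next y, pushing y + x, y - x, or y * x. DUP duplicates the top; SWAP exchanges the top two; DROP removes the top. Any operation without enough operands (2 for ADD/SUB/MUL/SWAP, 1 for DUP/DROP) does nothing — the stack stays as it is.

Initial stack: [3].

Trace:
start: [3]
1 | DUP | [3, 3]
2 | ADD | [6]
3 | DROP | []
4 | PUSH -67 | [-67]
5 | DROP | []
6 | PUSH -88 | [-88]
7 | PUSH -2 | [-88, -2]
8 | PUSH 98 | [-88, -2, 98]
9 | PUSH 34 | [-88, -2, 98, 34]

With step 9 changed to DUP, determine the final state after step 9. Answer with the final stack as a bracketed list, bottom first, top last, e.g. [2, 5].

(re-executing from step 9 with the substitution; state before step 9: [-88, -2, 98])
9 | DUP | [-88, -2, 98, 98]

[-88, -2, 98, 98]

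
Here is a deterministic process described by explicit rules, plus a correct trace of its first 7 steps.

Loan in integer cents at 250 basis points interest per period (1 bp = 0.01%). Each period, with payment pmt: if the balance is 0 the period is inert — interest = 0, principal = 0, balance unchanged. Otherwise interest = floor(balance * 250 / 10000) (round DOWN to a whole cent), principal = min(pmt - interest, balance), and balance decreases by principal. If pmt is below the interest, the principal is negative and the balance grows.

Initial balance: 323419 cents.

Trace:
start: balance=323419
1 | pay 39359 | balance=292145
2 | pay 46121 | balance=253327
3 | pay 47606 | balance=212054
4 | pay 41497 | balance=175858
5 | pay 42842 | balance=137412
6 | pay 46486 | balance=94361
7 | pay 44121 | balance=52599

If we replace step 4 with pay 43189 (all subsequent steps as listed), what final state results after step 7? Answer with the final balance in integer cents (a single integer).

50776

(re-executing from step 4 with the substitution; state before step 4: balance=212054)
4 | pay 43189 | balance=174166
5 | pay 42842 | balance=135678
6 | pay 46486 | balance=92583
7 | pay 44121 | balance=50776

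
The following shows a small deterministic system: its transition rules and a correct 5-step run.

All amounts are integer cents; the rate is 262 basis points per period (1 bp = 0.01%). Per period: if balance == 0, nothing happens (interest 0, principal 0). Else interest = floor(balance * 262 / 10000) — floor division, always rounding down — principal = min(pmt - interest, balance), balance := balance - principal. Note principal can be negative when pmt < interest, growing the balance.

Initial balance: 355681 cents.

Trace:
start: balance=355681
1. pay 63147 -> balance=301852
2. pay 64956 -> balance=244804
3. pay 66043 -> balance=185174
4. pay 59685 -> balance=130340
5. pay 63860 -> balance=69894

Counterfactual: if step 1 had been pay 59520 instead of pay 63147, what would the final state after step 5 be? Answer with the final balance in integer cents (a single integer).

73917

(re-executing from step 1 with the substitution; state before step 1: balance=355681)
1. pay 59520 -> balance=305479
2. pay 64956 -> balance=248526
3. pay 66043 -> balance=188994
4. pay 59685 -> balance=134260
5. pay 63860 -> balance=73917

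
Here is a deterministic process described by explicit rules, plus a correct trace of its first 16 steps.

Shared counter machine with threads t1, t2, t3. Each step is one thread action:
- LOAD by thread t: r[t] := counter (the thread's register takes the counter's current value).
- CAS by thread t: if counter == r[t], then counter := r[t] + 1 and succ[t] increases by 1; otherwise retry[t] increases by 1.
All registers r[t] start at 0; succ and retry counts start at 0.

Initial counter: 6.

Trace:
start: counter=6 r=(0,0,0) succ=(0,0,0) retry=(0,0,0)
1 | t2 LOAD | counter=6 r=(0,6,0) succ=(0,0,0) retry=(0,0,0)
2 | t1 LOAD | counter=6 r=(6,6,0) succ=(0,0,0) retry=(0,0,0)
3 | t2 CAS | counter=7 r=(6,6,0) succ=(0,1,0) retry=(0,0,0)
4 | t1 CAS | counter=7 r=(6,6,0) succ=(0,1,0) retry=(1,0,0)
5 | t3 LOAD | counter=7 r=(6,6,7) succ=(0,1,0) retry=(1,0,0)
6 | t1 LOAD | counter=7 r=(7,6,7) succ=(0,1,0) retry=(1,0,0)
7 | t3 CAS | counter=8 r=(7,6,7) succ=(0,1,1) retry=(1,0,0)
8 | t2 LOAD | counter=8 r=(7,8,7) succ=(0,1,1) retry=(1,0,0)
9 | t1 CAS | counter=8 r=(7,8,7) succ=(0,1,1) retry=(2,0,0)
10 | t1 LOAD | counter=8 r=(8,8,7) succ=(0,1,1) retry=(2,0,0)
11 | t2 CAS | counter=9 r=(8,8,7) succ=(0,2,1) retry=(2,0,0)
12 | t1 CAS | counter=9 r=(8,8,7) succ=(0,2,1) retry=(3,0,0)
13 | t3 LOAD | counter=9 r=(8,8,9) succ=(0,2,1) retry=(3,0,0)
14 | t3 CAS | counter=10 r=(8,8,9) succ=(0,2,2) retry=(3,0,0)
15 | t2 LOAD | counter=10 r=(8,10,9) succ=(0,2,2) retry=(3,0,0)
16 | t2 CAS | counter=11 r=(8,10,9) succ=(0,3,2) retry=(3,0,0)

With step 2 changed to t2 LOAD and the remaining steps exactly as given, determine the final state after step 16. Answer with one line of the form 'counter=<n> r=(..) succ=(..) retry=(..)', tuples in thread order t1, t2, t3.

(re-executing from step 2 with the substitution; state before step 2: counter=6 r=(0,6,0) succ=(0,0,0) retry=(0,0,0))
2 | t2 LOAD | counter=6 r=(0,6,0) succ=(0,0,0) retry=(0,0,0)
3 | t2 CAS | counter=7 r=(0,6,0) succ=(0,1,0) retry=(0,0,0)
4 | t1 CAS | counter=7 r=(0,6,0) succ=(0,1,0) retry=(1,0,0)
5 | t3 LOAD | counter=7 r=(0,6,7) succ=(0,1,0) retry=(1,0,0)
6 | t1 LOAD | counter=7 r=(7,6,7) succ=(0,1,0) retry=(1,0,0)
7 | t3 CAS | counter=8 r=(7,6,7) succ=(0,1,1) retry=(1,0,0)
8 | t2 LOAD | counter=8 r=(7,8,7) succ=(0,1,1) retry=(1,0,0)
9 | t1 CAS | counter=8 r=(7,8,7) succ=(0,1,1) retry=(2,0,0)
10 | t1 LOAD | counter=8 r=(8,8,7) succ=(0,1,1) retry=(2,0,0)
11 | t2 CAS | counter=9 r=(8,8,7) succ=(0,2,1) retry=(2,0,0)
12 | t1 CAS | counter=9 r=(8,8,7) succ=(0,2,1) retry=(3,0,0)
13 | t3 LOAD | counter=9 r=(8,8,9) succ=(0,2,1) retry=(3,0,0)
14 | t3 CAS | counter=10 r=(8,8,9) succ=(0,2,2) retry=(3,0,0)
15 | t2 LOAD | counter=10 r=(8,10,9) succ=(0,2,2) retry=(3,0,0)
16 | t2 CAS | counter=11 r=(8,10,9) succ=(0,3,2) retry=(3,0,0)

counter=11 r=(8,10,9) succ=(0,3,2) retry=(3,0,0)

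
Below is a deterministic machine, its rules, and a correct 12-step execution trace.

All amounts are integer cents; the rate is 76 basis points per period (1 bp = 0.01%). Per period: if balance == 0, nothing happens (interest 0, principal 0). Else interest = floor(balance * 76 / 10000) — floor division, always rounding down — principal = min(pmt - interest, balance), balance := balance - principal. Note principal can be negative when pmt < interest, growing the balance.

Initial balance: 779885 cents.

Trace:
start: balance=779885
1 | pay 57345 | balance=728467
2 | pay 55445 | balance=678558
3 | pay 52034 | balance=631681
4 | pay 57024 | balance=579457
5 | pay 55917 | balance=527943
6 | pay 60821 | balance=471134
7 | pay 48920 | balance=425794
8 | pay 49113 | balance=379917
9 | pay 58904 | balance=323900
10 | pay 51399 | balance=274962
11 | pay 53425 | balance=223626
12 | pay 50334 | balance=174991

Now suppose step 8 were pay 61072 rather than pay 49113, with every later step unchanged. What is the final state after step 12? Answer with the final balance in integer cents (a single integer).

162665

(re-executing from step 8 with the substitution; state before step 8: balance=425794)
8 | pay 61072 | balance=367958
9 | pay 58904 | balance=311850
10 | pay 51399 | balance=262821
11 | pay 53425 | balance=211393
12 | pay 50334 | balance=162665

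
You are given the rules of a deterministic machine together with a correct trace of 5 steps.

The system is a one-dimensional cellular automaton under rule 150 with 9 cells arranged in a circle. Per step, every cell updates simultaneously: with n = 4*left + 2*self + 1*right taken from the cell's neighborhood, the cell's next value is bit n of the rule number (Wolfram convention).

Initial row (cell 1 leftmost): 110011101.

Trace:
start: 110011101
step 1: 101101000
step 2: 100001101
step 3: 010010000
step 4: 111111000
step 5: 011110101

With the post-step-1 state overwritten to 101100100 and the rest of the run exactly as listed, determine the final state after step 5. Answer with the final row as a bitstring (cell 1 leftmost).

110111001

state after step 1 := 101100100
step 2: 100011111
step 3: 010101111
step 4: 010100110
step 5: 110111001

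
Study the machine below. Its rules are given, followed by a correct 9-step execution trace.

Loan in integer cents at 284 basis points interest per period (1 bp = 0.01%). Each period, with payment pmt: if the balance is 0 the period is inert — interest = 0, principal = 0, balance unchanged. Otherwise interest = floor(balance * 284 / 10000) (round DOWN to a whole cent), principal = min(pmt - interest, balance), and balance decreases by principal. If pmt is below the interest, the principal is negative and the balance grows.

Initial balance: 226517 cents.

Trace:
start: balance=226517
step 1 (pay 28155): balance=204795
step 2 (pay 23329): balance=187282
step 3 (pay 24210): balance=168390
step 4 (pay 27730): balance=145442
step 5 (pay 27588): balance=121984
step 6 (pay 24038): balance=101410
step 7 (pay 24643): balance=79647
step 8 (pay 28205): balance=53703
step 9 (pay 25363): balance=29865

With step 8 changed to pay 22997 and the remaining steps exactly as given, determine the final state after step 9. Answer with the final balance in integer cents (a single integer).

35221

(re-executing from step 8 with the substitution; state before step 8: balance=79647)
step 8 (pay 22997): balance=58911
step 9 (pay 25363): balance=35221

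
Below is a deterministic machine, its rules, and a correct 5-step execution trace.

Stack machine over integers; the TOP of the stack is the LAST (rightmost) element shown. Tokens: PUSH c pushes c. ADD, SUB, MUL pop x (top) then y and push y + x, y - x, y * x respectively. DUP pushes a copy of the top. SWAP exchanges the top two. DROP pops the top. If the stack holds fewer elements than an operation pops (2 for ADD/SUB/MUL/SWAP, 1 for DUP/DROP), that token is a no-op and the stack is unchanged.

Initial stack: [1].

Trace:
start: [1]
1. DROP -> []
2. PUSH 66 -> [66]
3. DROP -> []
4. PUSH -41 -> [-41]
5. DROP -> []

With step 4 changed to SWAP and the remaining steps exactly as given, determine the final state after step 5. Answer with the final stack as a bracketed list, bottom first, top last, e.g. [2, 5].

(re-executing from step 4 with the substitution; state before step 4: [])
4. SWAP -> []
5. DROP -> []

[]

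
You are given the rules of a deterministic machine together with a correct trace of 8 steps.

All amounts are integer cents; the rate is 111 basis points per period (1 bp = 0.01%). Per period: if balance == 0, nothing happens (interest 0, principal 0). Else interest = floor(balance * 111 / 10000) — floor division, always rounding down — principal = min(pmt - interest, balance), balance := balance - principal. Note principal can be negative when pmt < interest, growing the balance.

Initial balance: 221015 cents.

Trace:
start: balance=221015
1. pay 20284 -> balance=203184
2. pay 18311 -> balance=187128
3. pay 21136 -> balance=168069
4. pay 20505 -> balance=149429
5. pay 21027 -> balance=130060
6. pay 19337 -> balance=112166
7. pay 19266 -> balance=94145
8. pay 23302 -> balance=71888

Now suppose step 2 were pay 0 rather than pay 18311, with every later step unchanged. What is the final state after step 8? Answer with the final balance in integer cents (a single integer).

91452

(re-executing from step 2 with the substitution; state before step 2: balance=203184)
2. pay 0 -> balance=205439
3. pay 21136 -> balance=186583
4. pay 20505 -> balance=168149
5. pay 21027 -> balance=148988
6. pay 19337 -> balance=131304
7. pay 19266 -> balance=113495
8. pay 23302 -> balance=91452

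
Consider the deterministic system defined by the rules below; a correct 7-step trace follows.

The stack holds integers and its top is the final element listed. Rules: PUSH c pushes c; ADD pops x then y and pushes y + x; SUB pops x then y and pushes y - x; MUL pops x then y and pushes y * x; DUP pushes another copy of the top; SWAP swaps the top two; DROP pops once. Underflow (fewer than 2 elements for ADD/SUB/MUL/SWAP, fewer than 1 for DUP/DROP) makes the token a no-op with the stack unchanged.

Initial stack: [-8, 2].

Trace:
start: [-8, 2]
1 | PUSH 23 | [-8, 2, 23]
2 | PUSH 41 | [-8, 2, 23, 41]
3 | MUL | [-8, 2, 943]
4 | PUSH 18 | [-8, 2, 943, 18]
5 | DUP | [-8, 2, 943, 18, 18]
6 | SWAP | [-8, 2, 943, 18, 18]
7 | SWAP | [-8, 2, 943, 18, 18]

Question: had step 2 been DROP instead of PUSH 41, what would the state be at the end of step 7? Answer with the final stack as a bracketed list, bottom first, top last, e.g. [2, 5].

(re-executing from step 2 with the substitution; state before step 2: [-8, 2, 23])
2 | DROP | [-8, 2]
3 | MUL | [-16]
4 | PUSH 18 | [-16, 18]
5 | DUP | [-16, 18, 18]
6 | SWAP | [-16, 18, 18]
7 | SWAP | [-16, 18, 18]

[-16, 18, 18]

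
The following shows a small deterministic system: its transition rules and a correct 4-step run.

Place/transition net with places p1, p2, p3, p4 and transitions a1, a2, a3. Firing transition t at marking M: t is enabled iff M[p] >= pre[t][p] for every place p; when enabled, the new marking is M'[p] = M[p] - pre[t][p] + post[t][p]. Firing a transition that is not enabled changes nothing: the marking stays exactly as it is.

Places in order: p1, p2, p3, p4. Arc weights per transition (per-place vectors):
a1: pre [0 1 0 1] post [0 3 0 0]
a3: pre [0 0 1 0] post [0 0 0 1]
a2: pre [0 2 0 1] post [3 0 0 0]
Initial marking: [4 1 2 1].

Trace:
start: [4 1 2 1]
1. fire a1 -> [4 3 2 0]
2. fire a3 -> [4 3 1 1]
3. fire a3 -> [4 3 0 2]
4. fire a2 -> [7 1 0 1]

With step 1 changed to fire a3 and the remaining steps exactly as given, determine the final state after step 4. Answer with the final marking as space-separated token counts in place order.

(re-executing from step 1 with the substitution; state before step 1: [4 1 2 1])
1. fire a3 -> [4 1 1 2]
2. fire a3 -> [4 1 0 3]
3. fire a3 -> [4 1 0 3]
4. fire a2 -> [4 1 0 3]

4 1 0 3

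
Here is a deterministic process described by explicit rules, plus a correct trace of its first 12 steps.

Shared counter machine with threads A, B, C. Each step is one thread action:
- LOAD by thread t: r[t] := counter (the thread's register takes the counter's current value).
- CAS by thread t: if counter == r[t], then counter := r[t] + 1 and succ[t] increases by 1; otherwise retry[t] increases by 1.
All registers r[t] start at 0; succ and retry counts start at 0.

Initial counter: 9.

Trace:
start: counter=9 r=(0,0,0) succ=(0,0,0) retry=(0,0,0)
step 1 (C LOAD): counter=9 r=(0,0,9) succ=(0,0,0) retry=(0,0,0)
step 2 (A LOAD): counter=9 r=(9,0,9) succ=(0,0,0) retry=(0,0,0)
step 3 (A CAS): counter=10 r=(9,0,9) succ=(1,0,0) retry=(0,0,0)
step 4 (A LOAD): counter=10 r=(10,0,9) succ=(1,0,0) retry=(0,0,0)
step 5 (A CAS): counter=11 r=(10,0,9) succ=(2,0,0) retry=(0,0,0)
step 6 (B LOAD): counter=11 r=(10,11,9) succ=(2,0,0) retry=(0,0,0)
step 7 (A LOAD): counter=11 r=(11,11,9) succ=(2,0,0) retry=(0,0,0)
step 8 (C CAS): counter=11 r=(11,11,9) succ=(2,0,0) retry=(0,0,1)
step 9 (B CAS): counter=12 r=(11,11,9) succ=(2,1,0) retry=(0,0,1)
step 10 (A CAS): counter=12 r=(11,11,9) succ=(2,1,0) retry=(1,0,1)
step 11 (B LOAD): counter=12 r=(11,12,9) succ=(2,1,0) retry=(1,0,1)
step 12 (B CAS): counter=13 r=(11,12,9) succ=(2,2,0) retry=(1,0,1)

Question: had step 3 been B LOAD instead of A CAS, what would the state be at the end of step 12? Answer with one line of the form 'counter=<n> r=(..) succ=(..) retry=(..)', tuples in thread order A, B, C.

counter=12 r=(10,11,9) succ=(1,2,0) retry=(1,0,1)

(re-executing from step 3 with the substitution; state before step 3: counter=9 r=(9,0,9) succ=(0,0,0) retry=(0,0,0))
step 3 (B LOAD): counter=9 r=(9,9,9) succ=(0,0,0) retry=(0,0,0)
step 4 (A LOAD): counter=9 r=(9,9,9) succ=(0,0,0) retry=(0,0,0)
step 5 (A CAS): counter=10 r=(9,9,9) succ=(1,0,0) retry=(0,0,0)
step 6 (B LOAD): counter=10 r=(9,10,9) succ=(1,0,0) retry=(0,0,0)
step 7 (A LOAD): counter=10 r=(10,10,9) succ=(1,0,0) retry=(0,0,0)
step 8 (C CAS): counter=10 r=(10,10,9) succ=(1,0,0) retry=(0,0,1)
step 9 (B CAS): counter=11 r=(10,10,9) succ=(1,1,0) retry=(0,0,1)
step 10 (A CAS): counter=11 r=(10,10,9) succ=(1,1,0) retry=(1,0,1)
step 11 (B LOAD): counter=11 r=(10,11,9) succ=(1,1,0) retry=(1,0,1)
step 12 (B CAS): counter=12 r=(10,11,9) succ=(1,2,0) retry=(1,0,1)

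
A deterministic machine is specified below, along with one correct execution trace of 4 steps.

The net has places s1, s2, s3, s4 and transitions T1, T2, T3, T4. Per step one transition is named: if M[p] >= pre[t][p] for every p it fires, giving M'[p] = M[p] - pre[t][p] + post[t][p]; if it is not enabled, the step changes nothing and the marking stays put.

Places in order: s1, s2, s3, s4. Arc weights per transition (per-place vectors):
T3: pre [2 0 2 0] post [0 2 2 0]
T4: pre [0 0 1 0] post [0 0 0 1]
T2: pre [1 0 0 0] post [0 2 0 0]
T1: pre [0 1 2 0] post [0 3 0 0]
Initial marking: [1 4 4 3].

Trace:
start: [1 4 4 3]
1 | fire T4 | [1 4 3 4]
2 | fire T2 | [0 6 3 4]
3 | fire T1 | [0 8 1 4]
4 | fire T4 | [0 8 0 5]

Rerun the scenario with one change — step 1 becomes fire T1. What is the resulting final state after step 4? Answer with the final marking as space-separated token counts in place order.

(re-executing from step 1 with the substitution; state before step 1: [1 4 4 3])
1 | fire T1 | [1 6 2 3]
2 | fire T2 | [0 8 2 3]
3 | fire T1 | [0 10 0 3]
4 | fire T4 | [0 10 0 3]

0 10 0 3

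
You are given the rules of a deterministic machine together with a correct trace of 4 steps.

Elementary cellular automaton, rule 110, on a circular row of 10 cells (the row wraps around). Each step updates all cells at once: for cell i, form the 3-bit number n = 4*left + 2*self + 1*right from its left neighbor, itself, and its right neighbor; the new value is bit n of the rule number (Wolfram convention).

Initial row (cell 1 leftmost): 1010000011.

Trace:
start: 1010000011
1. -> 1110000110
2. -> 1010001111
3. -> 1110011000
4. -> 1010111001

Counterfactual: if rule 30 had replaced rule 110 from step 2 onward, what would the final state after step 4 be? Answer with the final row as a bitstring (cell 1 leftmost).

(re-executing steps 2..4 under rule 30; state before step 2: 1110000110)
2. -> 1001001100
3. -> 1111111011
4. -> 0000000010

0000000010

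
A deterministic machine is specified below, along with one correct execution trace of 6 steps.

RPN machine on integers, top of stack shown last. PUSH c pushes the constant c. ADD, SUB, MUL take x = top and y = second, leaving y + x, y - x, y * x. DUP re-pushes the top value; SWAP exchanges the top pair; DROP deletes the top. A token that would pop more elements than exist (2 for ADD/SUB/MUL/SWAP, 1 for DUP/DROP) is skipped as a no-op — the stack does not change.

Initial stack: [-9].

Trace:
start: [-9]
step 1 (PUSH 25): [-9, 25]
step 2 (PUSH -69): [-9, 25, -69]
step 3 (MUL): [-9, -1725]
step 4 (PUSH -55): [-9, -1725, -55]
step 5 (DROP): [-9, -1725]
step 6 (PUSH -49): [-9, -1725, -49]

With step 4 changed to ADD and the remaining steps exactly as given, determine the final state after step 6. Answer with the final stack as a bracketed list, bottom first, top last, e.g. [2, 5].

(re-executing from step 4 with the substitution; state before step 4: [-9, -1725])
step 4 (ADD): [-1734]
step 5 (DROP): []
step 6 (PUSH -49): [-49]

[-49]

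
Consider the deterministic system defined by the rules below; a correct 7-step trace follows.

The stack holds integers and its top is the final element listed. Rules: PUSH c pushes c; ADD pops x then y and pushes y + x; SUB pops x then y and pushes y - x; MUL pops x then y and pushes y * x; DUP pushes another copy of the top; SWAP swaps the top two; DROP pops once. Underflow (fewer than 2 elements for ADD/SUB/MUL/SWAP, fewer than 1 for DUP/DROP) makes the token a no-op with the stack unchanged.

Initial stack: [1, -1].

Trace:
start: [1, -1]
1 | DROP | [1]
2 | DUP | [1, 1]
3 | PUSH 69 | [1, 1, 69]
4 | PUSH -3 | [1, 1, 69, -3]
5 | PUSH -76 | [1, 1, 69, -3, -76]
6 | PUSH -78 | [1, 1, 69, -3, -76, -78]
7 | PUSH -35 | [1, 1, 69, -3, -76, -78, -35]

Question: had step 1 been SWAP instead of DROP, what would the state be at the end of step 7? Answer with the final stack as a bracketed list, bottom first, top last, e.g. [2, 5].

[-1, 1, 1, 69, -3, -76, -78, -35]

(re-executing from step 1 with the substitution; state before step 1: [1, -1])
1 | SWAP | [-1, 1]
2 | DUP | [-1, 1, 1]
3 | PUSH 69 | [-1, 1, 1, 69]
4 | PUSH -3 | [-1, 1, 1, 69, -3]
5 | PUSH -76 | [-1, 1, 1, 69, -3, -76]
6 | PUSH -78 | [-1, 1, 1, 69, -3, -76, -78]
7 | PUSH -35 | [-1, 1, 1, 69, -3, -76, -78, -35]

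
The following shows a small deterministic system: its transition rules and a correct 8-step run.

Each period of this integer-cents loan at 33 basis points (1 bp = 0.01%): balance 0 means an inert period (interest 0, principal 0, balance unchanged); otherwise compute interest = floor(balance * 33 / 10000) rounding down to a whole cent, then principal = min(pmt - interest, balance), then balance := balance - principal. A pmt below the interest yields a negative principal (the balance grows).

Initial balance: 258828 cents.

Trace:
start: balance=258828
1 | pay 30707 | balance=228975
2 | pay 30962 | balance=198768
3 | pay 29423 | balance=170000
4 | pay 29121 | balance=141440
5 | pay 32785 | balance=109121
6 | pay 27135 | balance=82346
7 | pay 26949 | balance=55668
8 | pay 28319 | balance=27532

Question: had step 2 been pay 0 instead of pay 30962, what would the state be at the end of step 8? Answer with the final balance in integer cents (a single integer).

59113

(re-executing from step 2 with the substitution; state before step 2: balance=228975)
2 | pay 0 | balance=229730
3 | pay 29423 | balance=201065
4 | pay 29121 | balance=172607
5 | pay 32785 | balance=140391
6 | pay 27135 | balance=113719
7 | pay 26949 | balance=87145
8 | pay 28319 | balance=59113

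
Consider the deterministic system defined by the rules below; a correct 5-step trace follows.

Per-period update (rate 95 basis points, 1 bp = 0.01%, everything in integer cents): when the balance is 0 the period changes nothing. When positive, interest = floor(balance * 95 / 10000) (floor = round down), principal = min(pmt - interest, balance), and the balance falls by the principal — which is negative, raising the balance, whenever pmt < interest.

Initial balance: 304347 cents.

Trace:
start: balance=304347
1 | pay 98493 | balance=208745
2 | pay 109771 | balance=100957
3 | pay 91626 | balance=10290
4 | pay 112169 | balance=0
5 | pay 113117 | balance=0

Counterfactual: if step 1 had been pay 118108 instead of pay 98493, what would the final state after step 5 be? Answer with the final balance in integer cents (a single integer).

0

(re-executing from step 1 with the substitution; state before step 1: balance=304347)
1 | pay 118108 | balance=189130
2 | pay 109771 | balance=81155
3 | pay 91626 | balance=0
4 | pay 112169 | balance=0
5 | pay 113117 | balance=0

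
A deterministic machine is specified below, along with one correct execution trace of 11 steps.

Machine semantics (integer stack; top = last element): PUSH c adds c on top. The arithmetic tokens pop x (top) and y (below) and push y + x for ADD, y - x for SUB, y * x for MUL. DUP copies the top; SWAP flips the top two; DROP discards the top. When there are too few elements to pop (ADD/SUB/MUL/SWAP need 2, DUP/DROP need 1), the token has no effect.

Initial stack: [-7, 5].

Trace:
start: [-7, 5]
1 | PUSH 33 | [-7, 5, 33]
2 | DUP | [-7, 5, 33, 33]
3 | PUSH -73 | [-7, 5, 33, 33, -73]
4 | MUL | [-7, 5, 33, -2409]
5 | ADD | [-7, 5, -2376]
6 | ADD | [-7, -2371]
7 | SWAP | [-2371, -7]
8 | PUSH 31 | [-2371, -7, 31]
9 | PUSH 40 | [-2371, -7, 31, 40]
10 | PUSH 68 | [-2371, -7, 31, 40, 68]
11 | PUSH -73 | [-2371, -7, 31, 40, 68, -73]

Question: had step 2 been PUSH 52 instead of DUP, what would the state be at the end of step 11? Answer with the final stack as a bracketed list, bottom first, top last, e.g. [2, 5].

[-3758, -7, 31, 40, 68, -73]

(re-executing from step 2 with the substitution; state before step 2: [-7, 5, 33])
2 | PUSH 52 | [-7, 5, 33, 52]
3 | PUSH -73 | [-7, 5, 33, 52, -73]
4 | MUL | [-7, 5, 33, -3796]
5 | ADD | [-7, 5, -3763]
6 | ADD | [-7, -3758]
7 | SWAP | [-3758, -7]
8 | PUSH 31 | [-3758, -7, 31]
9 | PUSH 40 | [-3758, -7, 31, 40]
10 | PUSH 68 | [-3758, -7, 31, 40, 68]
11 | PUSH -73 | [-3758, -7, 31, 40, 68, -73]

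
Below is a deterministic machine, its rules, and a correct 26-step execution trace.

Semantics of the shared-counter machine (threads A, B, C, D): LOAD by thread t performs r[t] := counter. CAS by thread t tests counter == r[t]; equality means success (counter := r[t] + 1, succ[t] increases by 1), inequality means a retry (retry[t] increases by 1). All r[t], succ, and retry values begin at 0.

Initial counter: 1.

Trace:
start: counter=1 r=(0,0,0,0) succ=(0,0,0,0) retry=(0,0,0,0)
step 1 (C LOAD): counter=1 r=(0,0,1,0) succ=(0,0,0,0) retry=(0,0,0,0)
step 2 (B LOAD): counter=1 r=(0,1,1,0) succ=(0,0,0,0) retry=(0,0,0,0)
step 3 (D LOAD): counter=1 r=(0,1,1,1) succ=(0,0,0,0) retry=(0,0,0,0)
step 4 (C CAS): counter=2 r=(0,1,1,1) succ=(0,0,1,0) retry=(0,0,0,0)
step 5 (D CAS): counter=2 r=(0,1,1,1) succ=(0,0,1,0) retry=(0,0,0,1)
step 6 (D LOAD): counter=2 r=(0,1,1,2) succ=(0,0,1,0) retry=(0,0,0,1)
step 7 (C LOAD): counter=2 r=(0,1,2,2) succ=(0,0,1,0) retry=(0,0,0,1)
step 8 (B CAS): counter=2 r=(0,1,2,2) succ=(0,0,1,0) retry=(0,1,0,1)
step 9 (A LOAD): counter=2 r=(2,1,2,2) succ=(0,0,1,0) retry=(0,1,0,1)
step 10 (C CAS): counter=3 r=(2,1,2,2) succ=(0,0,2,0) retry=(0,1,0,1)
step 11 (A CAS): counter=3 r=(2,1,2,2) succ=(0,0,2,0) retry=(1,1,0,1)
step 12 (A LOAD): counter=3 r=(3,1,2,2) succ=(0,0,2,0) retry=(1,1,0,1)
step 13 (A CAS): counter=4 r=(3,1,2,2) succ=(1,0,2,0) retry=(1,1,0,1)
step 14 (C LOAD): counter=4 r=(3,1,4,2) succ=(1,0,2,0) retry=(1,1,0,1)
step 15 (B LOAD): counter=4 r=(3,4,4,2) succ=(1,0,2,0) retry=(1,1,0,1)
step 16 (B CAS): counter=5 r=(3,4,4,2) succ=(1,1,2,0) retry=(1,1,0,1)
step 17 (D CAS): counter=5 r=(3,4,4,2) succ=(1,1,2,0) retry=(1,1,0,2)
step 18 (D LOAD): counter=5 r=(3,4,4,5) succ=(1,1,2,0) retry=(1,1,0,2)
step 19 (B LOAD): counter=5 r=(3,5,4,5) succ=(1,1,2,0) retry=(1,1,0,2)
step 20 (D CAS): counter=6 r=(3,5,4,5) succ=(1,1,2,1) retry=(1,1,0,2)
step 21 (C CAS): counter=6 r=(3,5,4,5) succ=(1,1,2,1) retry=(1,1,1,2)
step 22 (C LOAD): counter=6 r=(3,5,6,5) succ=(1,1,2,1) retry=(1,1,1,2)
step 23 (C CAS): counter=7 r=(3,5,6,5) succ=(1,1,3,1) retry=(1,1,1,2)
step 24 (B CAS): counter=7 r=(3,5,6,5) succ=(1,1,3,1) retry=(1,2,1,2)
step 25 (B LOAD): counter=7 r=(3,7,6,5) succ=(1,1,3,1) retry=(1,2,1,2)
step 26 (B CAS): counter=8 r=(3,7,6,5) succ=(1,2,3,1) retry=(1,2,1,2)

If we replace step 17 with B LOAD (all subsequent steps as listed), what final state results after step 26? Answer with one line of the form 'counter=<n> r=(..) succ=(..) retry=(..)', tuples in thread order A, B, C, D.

(re-executing from step 17 with the substitution; state before step 17: counter=5 r=(3,4,4,2) succ=(1,1,2,0) retry=(1,1,0,1))
step 17 (B LOAD): counter=5 r=(3,5,4,2) succ=(1,1,2,0) retry=(1,1,0,1)
step 18 (D LOAD): counter=5 r=(3,5,4,5) succ=(1,1,2,0) retry=(1,1,0,1)
step 19 (B LOAD): counter=5 r=(3,5,4,5) succ=(1,1,2,0) retry=(1,1,0,1)
step 20 (D CAS): counter=6 r=(3,5,4,5) succ=(1,1,2,1) retry=(1,1,0,1)
step 21 (C CAS): counter=6 r=(3,5,4,5) succ=(1,1,2,1) retry=(1,1,1,1)
step 22 (C LOAD): counter=6 r=(3,5,6,5) succ=(1,1,2,1) retry=(1,1,1,1)
step 23 (C CAS): counter=7 r=(3,5,6,5) succ=(1,1,3,1) retry=(1,1,1,1)
step 24 (B CAS): counter=7 r=(3,5,6,5) succ=(1,1,3,1) retry=(1,2,1,1)
step 25 (B LOAD): counter=7 r=(3,7,6,5) succ=(1,1,3,1) retry=(1,2,1,1)
step 26 (B CAS): counter=8 r=(3,7,6,5) succ=(1,2,3,1) retry=(1,2,1,1)

counter=8 r=(3,7,6,5) succ=(1,2,3,1) retry=(1,2,1,1)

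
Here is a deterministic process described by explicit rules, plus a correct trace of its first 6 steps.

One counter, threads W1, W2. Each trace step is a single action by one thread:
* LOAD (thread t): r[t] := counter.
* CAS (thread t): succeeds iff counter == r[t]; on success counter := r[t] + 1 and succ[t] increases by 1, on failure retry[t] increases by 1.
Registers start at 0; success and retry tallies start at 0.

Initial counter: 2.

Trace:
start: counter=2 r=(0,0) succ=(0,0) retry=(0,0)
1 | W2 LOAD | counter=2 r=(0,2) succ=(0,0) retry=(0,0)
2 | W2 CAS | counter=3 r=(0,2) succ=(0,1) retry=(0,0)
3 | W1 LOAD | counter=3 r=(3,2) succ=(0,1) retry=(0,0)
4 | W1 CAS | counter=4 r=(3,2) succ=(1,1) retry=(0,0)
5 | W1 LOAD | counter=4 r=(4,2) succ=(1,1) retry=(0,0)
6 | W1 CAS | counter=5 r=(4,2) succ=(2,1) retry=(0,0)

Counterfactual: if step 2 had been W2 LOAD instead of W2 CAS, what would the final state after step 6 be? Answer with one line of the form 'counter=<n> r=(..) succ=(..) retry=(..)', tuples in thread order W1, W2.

counter=4 r=(3,2) succ=(2,0) retry=(0,0)

(re-executing from step 2 with the substitution; state before step 2: counter=2 r=(0,2) succ=(0,0) retry=(0,0))
2 | W2 LOAD | counter=2 r=(0,2) succ=(0,0) retry=(0,0)
3 | W1 LOAD | counter=2 r=(2,2) succ=(0,0) retry=(0,0)
4 | W1 CAS | counter=3 r=(2,2) succ=(1,0) retry=(0,0)
5 | W1 LOAD | counter=3 r=(3,2) succ=(1,0) retry=(0,0)
6 | W1 CAS | counter=4 r=(3,2) succ=(2,0) retry=(0,0)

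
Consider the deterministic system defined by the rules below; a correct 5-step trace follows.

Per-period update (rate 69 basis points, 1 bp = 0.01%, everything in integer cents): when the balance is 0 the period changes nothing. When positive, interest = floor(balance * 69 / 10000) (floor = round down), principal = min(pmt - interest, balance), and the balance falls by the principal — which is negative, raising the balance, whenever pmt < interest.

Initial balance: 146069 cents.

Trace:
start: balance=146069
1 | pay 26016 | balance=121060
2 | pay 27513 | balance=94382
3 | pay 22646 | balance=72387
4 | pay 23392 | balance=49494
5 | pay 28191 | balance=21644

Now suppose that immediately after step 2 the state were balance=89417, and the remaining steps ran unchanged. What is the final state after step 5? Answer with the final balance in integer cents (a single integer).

state after step 2 := balance=89417
3 | pay 22646 | balance=67387
4 | pay 23392 | balance=44459
5 | pay 28191 | balance=16574

16574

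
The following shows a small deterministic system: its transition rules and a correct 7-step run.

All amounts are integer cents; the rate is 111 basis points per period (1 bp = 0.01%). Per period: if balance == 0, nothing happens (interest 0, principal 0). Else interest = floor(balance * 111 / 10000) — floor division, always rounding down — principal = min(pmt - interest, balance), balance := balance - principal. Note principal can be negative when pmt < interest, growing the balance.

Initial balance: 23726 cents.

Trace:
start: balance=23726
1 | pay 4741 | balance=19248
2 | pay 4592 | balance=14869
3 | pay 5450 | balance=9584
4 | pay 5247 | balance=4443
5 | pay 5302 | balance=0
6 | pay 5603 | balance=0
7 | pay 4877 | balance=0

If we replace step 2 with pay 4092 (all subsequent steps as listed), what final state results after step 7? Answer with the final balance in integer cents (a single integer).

(re-executing from step 2 with the substitution; state before step 2: balance=19248)
2 | pay 4092 | balance=15369
3 | pay 5450 | balance=10089
4 | pay 5247 | balance=4953
5 | pay 5302 | balance=0
6 | pay 5603 | balance=0
7 | pay 4877 | balance=0

0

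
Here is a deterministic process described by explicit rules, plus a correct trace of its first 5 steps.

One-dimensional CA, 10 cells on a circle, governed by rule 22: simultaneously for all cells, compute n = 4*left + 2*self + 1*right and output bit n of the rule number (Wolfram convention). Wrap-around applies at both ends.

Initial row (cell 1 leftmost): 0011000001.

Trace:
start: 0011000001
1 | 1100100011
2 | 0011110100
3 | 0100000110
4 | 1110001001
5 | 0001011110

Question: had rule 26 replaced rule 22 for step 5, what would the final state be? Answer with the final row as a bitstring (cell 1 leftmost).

0001010111

(re-executing step 5 under rule 26; state before step 5: 1110001001)
5 | 0001010111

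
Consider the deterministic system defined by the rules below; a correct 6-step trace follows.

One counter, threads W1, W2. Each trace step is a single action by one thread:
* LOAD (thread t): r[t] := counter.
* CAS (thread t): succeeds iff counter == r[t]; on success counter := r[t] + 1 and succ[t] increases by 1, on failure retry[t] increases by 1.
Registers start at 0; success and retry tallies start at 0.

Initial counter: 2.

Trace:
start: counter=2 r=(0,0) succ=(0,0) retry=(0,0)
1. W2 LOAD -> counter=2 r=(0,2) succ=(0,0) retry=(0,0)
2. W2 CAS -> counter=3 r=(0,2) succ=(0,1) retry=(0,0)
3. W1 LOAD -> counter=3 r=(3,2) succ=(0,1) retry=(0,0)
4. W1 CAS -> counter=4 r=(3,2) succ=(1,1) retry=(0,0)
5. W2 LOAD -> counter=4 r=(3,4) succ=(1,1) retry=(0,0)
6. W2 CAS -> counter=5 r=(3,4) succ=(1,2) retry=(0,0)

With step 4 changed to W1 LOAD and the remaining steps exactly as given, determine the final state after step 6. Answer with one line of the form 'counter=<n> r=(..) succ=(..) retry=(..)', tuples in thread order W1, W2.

counter=4 r=(3,3) succ=(0,2) retry=(0,0)

(re-executing from step 4 with the substitution; state before step 4: counter=3 r=(3,2) succ=(0,1) retry=(0,0))
4. W1 LOAD -> counter=3 r=(3,2) succ=(0,1) retry=(0,0)
5. W2 LOAD -> counter=3 r=(3,3) succ=(0,1) retry=(0,0)
6. W2 CAS -> counter=4 r=(3,3) succ=(0,2) retry=(0,0)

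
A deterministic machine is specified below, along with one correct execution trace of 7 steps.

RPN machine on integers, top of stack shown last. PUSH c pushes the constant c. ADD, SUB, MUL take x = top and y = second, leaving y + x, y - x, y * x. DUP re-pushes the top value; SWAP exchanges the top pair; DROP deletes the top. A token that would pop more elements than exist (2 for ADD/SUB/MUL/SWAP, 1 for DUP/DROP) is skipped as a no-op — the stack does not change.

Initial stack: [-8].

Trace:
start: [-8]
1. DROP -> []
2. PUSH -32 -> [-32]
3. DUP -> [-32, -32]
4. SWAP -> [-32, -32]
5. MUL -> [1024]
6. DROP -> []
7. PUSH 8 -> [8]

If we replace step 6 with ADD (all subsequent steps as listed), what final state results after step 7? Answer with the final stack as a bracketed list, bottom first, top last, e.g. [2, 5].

(re-executing from step 6 with the substitution; state before step 6: [1024])
6. ADD -> [1024]
7. PUSH 8 -> [1024, 8]

[1024, 8]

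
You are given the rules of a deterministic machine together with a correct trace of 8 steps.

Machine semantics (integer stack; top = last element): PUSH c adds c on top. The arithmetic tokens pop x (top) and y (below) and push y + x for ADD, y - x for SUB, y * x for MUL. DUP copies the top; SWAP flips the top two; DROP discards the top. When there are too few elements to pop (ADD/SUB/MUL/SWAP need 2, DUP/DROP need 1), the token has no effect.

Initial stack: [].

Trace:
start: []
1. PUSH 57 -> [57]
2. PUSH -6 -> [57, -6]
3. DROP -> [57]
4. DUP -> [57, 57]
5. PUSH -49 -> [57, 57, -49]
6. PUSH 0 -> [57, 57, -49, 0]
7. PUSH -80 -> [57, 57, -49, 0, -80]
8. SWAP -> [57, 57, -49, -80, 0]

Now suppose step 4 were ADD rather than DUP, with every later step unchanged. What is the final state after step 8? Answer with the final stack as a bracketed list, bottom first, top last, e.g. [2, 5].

[57, -49, -80, 0]

(re-executing from step 4 with the substitution; state before step 4: [57])
4. ADD -> [57]
5. PUSH -49 -> [57, -49]
6. PUSH 0 -> [57, -49, 0]
7. PUSH -80 -> [57, -49, 0, -80]
8. SWAP -> [57, -49, -80, 0]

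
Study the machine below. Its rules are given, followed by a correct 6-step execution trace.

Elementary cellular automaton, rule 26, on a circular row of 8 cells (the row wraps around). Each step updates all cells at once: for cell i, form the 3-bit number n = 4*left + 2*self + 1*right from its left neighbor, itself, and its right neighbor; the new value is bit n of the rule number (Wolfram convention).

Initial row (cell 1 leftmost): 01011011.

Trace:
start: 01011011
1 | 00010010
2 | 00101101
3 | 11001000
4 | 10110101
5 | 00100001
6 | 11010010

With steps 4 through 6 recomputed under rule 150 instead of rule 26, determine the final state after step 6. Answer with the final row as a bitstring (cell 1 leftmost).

(re-executing steps 4..6 under rule 150; state before step 4: 11001000)
4 | 00111101
5 | 11011001
6 | 10000110

10000110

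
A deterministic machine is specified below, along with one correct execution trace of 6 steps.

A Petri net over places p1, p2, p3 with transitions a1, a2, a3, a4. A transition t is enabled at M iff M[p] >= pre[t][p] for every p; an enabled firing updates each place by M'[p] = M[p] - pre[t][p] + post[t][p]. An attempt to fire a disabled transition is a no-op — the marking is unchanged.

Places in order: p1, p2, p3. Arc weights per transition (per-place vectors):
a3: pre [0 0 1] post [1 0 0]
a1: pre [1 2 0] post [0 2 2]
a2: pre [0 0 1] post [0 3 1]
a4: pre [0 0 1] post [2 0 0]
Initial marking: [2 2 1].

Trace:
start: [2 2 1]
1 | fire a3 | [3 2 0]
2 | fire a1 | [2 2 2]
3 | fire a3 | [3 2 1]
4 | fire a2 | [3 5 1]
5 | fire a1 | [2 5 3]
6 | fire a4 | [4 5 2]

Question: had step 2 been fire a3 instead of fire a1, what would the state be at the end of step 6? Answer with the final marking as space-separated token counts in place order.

(re-executing from step 2 with the substitution; state before step 2: [3 2 0])
2 | fire a3 | [3 2 0]
3 | fire a3 | [3 2 0]
4 | fire a2 | [3 2 0]
5 | fire a1 | [2 2 2]
6 | fire a4 | [4 2 1]

4 2 1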